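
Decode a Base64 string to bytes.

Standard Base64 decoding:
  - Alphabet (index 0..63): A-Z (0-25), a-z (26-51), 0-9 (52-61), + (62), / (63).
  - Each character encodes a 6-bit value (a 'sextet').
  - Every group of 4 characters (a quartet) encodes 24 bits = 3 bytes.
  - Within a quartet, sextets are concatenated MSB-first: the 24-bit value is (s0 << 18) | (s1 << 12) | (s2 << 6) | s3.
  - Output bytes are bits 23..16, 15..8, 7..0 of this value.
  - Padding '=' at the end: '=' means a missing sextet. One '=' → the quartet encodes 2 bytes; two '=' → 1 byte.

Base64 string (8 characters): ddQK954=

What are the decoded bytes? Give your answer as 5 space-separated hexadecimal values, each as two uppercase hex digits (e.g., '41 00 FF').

Answer: 75 D4 0A F7 9E

Derivation:
After char 0 ('d'=29): chars_in_quartet=1 acc=0x1D bytes_emitted=0
After char 1 ('d'=29): chars_in_quartet=2 acc=0x75D bytes_emitted=0
After char 2 ('Q'=16): chars_in_quartet=3 acc=0x1D750 bytes_emitted=0
After char 3 ('K'=10): chars_in_quartet=4 acc=0x75D40A -> emit 75 D4 0A, reset; bytes_emitted=3
After char 4 ('9'=61): chars_in_quartet=1 acc=0x3D bytes_emitted=3
After char 5 ('5'=57): chars_in_quartet=2 acc=0xF79 bytes_emitted=3
After char 6 ('4'=56): chars_in_quartet=3 acc=0x3DE78 bytes_emitted=3
Padding '=': partial quartet acc=0x3DE78 -> emit F7 9E; bytes_emitted=5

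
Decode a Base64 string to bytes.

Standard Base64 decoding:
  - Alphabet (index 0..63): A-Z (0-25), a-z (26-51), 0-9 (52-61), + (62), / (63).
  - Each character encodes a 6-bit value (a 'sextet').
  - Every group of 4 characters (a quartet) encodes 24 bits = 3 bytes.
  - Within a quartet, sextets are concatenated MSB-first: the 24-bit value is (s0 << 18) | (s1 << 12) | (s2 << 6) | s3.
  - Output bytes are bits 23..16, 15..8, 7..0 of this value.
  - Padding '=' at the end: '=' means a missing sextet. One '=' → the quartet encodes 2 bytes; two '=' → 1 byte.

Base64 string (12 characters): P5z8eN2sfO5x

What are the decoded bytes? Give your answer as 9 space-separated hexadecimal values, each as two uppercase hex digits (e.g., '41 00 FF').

Answer: 3F 9C FC 78 DD AC 7C EE 71

Derivation:
After char 0 ('P'=15): chars_in_quartet=1 acc=0xF bytes_emitted=0
After char 1 ('5'=57): chars_in_quartet=2 acc=0x3F9 bytes_emitted=0
After char 2 ('z'=51): chars_in_quartet=3 acc=0xFE73 bytes_emitted=0
After char 3 ('8'=60): chars_in_quartet=4 acc=0x3F9CFC -> emit 3F 9C FC, reset; bytes_emitted=3
After char 4 ('e'=30): chars_in_quartet=1 acc=0x1E bytes_emitted=3
After char 5 ('N'=13): chars_in_quartet=2 acc=0x78D bytes_emitted=3
After char 6 ('2'=54): chars_in_quartet=3 acc=0x1E376 bytes_emitted=3
After char 7 ('s'=44): chars_in_quartet=4 acc=0x78DDAC -> emit 78 DD AC, reset; bytes_emitted=6
After char 8 ('f'=31): chars_in_quartet=1 acc=0x1F bytes_emitted=6
After char 9 ('O'=14): chars_in_quartet=2 acc=0x7CE bytes_emitted=6
After char 10 ('5'=57): chars_in_quartet=3 acc=0x1F3B9 bytes_emitted=6
After char 11 ('x'=49): chars_in_quartet=4 acc=0x7CEE71 -> emit 7C EE 71, reset; bytes_emitted=9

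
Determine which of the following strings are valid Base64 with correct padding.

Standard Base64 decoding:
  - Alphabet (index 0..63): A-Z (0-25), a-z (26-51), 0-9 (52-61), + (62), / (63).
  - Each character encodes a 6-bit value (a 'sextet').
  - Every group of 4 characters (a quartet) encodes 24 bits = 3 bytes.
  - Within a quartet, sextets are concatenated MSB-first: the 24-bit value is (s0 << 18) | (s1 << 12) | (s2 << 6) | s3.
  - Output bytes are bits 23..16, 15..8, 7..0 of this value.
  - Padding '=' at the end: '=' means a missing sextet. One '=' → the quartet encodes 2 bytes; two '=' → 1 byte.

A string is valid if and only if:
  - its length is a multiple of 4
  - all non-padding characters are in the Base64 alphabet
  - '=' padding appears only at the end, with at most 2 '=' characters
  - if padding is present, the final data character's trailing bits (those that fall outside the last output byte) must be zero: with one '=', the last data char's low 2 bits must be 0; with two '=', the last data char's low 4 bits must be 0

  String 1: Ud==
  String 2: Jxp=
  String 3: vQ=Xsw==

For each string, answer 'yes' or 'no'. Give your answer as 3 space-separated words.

String 1: 'Ud==' → invalid (bad trailing bits)
String 2: 'Jxp=' → invalid (bad trailing bits)
String 3: 'vQ=Xsw==' → invalid (bad char(s): ['=']; '=' in middle)

Answer: no no no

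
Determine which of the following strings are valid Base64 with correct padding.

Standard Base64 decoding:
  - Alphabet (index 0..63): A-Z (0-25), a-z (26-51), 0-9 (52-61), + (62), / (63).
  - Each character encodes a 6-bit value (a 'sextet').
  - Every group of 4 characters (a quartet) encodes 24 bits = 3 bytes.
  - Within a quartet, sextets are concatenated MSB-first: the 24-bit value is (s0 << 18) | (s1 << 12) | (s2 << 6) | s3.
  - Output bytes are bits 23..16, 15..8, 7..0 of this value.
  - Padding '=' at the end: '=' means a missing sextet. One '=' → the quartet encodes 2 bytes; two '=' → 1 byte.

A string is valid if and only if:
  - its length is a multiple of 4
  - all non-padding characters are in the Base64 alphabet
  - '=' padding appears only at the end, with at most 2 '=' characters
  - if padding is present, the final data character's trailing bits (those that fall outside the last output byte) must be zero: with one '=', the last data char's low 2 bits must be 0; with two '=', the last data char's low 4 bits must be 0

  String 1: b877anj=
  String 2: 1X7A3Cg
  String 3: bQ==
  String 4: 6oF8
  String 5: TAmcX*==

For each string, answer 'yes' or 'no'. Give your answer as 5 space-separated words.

String 1: 'b877anj=' → invalid (bad trailing bits)
String 2: '1X7A3Cg' → invalid (len=7 not mult of 4)
String 3: 'bQ==' → valid
String 4: '6oF8' → valid
String 5: 'TAmcX*==' → invalid (bad char(s): ['*'])

Answer: no no yes yes no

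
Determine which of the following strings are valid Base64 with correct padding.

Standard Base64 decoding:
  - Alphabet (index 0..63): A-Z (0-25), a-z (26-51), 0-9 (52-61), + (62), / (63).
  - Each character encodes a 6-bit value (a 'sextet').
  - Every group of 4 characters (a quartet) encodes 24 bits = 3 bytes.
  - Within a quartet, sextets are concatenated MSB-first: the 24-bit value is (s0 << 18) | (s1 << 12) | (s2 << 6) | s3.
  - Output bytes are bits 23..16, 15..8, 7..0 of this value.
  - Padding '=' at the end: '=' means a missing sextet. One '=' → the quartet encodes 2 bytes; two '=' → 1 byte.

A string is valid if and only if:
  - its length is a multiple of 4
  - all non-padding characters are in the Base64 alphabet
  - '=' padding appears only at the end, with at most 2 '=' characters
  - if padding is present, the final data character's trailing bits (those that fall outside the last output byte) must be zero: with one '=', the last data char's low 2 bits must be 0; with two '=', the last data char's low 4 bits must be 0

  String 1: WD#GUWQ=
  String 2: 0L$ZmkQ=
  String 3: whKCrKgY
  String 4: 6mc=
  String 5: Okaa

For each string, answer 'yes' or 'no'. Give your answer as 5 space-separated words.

Answer: no no yes yes yes

Derivation:
String 1: 'WD#GUWQ=' → invalid (bad char(s): ['#'])
String 2: '0L$ZmkQ=' → invalid (bad char(s): ['$'])
String 3: 'whKCrKgY' → valid
String 4: '6mc=' → valid
String 5: 'Okaa' → valid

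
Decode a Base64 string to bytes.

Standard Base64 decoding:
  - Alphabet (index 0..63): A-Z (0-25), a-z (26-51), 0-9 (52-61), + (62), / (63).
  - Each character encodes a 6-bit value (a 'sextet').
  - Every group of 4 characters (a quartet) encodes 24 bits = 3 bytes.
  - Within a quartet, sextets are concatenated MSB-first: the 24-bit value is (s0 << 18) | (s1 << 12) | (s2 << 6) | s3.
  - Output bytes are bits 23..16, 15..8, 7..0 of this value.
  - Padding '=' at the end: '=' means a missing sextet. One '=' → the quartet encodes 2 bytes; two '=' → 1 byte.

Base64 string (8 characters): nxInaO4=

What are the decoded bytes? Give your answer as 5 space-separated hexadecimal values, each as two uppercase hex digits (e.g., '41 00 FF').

Answer: 9F 12 27 68 EE

Derivation:
After char 0 ('n'=39): chars_in_quartet=1 acc=0x27 bytes_emitted=0
After char 1 ('x'=49): chars_in_quartet=2 acc=0x9F1 bytes_emitted=0
After char 2 ('I'=8): chars_in_quartet=3 acc=0x27C48 bytes_emitted=0
After char 3 ('n'=39): chars_in_quartet=4 acc=0x9F1227 -> emit 9F 12 27, reset; bytes_emitted=3
After char 4 ('a'=26): chars_in_quartet=1 acc=0x1A bytes_emitted=3
After char 5 ('O'=14): chars_in_quartet=2 acc=0x68E bytes_emitted=3
After char 6 ('4'=56): chars_in_quartet=3 acc=0x1A3B8 bytes_emitted=3
Padding '=': partial quartet acc=0x1A3B8 -> emit 68 EE; bytes_emitted=5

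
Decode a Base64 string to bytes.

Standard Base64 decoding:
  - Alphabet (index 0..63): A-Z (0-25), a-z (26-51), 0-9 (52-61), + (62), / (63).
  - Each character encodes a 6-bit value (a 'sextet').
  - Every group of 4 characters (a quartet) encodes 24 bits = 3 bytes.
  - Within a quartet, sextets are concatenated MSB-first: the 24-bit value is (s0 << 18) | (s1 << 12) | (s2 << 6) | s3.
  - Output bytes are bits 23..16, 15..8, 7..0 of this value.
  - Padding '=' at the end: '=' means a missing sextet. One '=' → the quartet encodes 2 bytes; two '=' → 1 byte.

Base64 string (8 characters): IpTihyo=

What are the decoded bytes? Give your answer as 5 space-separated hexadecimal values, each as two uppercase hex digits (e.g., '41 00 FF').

After char 0 ('I'=8): chars_in_quartet=1 acc=0x8 bytes_emitted=0
After char 1 ('p'=41): chars_in_quartet=2 acc=0x229 bytes_emitted=0
After char 2 ('T'=19): chars_in_quartet=3 acc=0x8A53 bytes_emitted=0
After char 3 ('i'=34): chars_in_quartet=4 acc=0x2294E2 -> emit 22 94 E2, reset; bytes_emitted=3
After char 4 ('h'=33): chars_in_quartet=1 acc=0x21 bytes_emitted=3
After char 5 ('y'=50): chars_in_quartet=2 acc=0x872 bytes_emitted=3
After char 6 ('o'=40): chars_in_quartet=3 acc=0x21CA8 bytes_emitted=3
Padding '=': partial quartet acc=0x21CA8 -> emit 87 2A; bytes_emitted=5

Answer: 22 94 E2 87 2A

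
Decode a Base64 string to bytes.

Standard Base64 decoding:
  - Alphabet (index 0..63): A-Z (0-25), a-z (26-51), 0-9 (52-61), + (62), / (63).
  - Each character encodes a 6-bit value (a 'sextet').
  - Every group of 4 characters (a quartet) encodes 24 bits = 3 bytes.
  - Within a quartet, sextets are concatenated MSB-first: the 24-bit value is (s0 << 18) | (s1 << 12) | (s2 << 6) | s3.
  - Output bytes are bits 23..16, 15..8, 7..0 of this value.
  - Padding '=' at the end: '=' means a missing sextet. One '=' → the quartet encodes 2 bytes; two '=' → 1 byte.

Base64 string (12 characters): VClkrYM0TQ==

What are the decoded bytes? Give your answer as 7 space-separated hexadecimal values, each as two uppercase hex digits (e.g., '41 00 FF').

Answer: 54 29 64 AD 83 34 4D

Derivation:
After char 0 ('V'=21): chars_in_quartet=1 acc=0x15 bytes_emitted=0
After char 1 ('C'=2): chars_in_quartet=2 acc=0x542 bytes_emitted=0
After char 2 ('l'=37): chars_in_quartet=3 acc=0x150A5 bytes_emitted=0
After char 3 ('k'=36): chars_in_quartet=4 acc=0x542964 -> emit 54 29 64, reset; bytes_emitted=3
After char 4 ('r'=43): chars_in_quartet=1 acc=0x2B bytes_emitted=3
After char 5 ('Y'=24): chars_in_quartet=2 acc=0xAD8 bytes_emitted=3
After char 6 ('M'=12): chars_in_quartet=3 acc=0x2B60C bytes_emitted=3
After char 7 ('0'=52): chars_in_quartet=4 acc=0xAD8334 -> emit AD 83 34, reset; bytes_emitted=6
After char 8 ('T'=19): chars_in_quartet=1 acc=0x13 bytes_emitted=6
After char 9 ('Q'=16): chars_in_quartet=2 acc=0x4D0 bytes_emitted=6
Padding '==': partial quartet acc=0x4D0 -> emit 4D; bytes_emitted=7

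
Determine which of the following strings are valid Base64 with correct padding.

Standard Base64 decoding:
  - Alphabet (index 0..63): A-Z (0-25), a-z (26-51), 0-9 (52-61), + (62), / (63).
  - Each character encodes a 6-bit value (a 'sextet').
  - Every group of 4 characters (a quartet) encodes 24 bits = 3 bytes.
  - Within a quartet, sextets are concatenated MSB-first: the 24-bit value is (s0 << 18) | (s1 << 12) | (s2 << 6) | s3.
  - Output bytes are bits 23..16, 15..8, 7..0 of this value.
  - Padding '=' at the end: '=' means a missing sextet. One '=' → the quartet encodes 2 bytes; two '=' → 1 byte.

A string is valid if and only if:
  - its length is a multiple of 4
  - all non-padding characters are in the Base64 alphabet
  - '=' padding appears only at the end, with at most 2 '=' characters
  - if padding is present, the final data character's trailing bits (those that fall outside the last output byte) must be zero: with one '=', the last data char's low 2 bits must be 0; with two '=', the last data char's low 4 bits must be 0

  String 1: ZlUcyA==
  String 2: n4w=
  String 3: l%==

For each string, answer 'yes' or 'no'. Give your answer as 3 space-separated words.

Answer: yes yes no

Derivation:
String 1: 'ZlUcyA==' → valid
String 2: 'n4w=' → valid
String 3: 'l%==' → invalid (bad char(s): ['%'])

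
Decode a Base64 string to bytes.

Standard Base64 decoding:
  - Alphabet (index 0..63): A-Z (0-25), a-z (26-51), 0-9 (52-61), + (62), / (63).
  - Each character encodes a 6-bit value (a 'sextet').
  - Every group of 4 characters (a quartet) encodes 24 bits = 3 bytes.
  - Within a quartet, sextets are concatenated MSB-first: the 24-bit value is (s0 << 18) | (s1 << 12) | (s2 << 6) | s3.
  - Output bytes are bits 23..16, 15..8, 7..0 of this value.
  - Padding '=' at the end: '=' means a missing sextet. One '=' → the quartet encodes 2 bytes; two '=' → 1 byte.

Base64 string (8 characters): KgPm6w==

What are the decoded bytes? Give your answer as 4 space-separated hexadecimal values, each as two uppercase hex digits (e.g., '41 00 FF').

After char 0 ('K'=10): chars_in_quartet=1 acc=0xA bytes_emitted=0
After char 1 ('g'=32): chars_in_quartet=2 acc=0x2A0 bytes_emitted=0
After char 2 ('P'=15): chars_in_quartet=3 acc=0xA80F bytes_emitted=0
After char 3 ('m'=38): chars_in_quartet=4 acc=0x2A03E6 -> emit 2A 03 E6, reset; bytes_emitted=3
After char 4 ('6'=58): chars_in_quartet=1 acc=0x3A bytes_emitted=3
After char 5 ('w'=48): chars_in_quartet=2 acc=0xEB0 bytes_emitted=3
Padding '==': partial quartet acc=0xEB0 -> emit EB; bytes_emitted=4

Answer: 2A 03 E6 EB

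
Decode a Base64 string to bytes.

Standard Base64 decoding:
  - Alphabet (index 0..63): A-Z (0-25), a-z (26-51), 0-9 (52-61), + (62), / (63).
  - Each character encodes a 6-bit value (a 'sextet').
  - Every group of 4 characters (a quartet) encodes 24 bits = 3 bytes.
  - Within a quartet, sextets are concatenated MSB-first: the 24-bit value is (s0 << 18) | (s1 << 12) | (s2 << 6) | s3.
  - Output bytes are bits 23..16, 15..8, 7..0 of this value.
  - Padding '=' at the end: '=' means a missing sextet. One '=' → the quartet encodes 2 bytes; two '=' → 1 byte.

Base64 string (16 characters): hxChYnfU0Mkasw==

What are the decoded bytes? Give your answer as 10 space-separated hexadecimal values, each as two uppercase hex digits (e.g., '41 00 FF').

After char 0 ('h'=33): chars_in_quartet=1 acc=0x21 bytes_emitted=0
After char 1 ('x'=49): chars_in_quartet=2 acc=0x871 bytes_emitted=0
After char 2 ('C'=2): chars_in_quartet=3 acc=0x21C42 bytes_emitted=0
After char 3 ('h'=33): chars_in_quartet=4 acc=0x8710A1 -> emit 87 10 A1, reset; bytes_emitted=3
After char 4 ('Y'=24): chars_in_quartet=1 acc=0x18 bytes_emitted=3
After char 5 ('n'=39): chars_in_quartet=2 acc=0x627 bytes_emitted=3
After char 6 ('f'=31): chars_in_quartet=3 acc=0x189DF bytes_emitted=3
After char 7 ('U'=20): chars_in_quartet=4 acc=0x6277D4 -> emit 62 77 D4, reset; bytes_emitted=6
After char 8 ('0'=52): chars_in_quartet=1 acc=0x34 bytes_emitted=6
After char 9 ('M'=12): chars_in_quartet=2 acc=0xD0C bytes_emitted=6
After char 10 ('k'=36): chars_in_quartet=3 acc=0x34324 bytes_emitted=6
After char 11 ('a'=26): chars_in_quartet=4 acc=0xD0C91A -> emit D0 C9 1A, reset; bytes_emitted=9
After char 12 ('s'=44): chars_in_quartet=1 acc=0x2C bytes_emitted=9
After char 13 ('w'=48): chars_in_quartet=2 acc=0xB30 bytes_emitted=9
Padding '==': partial quartet acc=0xB30 -> emit B3; bytes_emitted=10

Answer: 87 10 A1 62 77 D4 D0 C9 1A B3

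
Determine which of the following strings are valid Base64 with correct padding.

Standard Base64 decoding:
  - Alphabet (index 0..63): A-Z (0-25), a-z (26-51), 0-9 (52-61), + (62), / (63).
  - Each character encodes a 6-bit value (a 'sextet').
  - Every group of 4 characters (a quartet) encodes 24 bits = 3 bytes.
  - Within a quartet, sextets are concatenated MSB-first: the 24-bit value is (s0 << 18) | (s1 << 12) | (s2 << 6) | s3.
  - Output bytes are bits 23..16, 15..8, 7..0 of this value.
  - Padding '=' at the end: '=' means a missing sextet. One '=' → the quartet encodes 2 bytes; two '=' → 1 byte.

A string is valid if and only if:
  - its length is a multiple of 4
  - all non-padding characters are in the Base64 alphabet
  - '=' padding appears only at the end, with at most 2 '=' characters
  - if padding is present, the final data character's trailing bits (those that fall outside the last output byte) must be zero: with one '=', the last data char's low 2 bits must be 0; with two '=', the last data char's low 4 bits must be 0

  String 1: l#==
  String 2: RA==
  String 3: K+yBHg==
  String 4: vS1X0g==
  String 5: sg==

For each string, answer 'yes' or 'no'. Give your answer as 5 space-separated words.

Answer: no yes yes yes yes

Derivation:
String 1: 'l#==' → invalid (bad char(s): ['#'])
String 2: 'RA==' → valid
String 3: 'K+yBHg==' → valid
String 4: 'vS1X0g==' → valid
String 5: 'sg==' → valid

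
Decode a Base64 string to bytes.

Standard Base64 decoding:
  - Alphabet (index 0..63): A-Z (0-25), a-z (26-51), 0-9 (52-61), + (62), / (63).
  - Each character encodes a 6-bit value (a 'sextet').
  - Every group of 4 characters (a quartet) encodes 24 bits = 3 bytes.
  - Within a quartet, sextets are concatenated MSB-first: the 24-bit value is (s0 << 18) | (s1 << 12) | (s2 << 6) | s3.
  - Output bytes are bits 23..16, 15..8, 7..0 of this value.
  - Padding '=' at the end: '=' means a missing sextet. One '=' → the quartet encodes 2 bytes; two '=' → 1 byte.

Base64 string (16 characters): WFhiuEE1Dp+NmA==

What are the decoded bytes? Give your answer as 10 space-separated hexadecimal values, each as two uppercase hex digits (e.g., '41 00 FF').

After char 0 ('W'=22): chars_in_quartet=1 acc=0x16 bytes_emitted=0
After char 1 ('F'=5): chars_in_quartet=2 acc=0x585 bytes_emitted=0
After char 2 ('h'=33): chars_in_quartet=3 acc=0x16161 bytes_emitted=0
After char 3 ('i'=34): chars_in_quartet=4 acc=0x585862 -> emit 58 58 62, reset; bytes_emitted=3
After char 4 ('u'=46): chars_in_quartet=1 acc=0x2E bytes_emitted=3
After char 5 ('E'=4): chars_in_quartet=2 acc=0xB84 bytes_emitted=3
After char 6 ('E'=4): chars_in_quartet=3 acc=0x2E104 bytes_emitted=3
After char 7 ('1'=53): chars_in_quartet=4 acc=0xB84135 -> emit B8 41 35, reset; bytes_emitted=6
After char 8 ('D'=3): chars_in_quartet=1 acc=0x3 bytes_emitted=6
After char 9 ('p'=41): chars_in_quartet=2 acc=0xE9 bytes_emitted=6
After char 10 ('+'=62): chars_in_quartet=3 acc=0x3A7E bytes_emitted=6
After char 11 ('N'=13): chars_in_quartet=4 acc=0xE9F8D -> emit 0E 9F 8D, reset; bytes_emitted=9
After char 12 ('m'=38): chars_in_quartet=1 acc=0x26 bytes_emitted=9
After char 13 ('A'=0): chars_in_quartet=2 acc=0x980 bytes_emitted=9
Padding '==': partial quartet acc=0x980 -> emit 98; bytes_emitted=10

Answer: 58 58 62 B8 41 35 0E 9F 8D 98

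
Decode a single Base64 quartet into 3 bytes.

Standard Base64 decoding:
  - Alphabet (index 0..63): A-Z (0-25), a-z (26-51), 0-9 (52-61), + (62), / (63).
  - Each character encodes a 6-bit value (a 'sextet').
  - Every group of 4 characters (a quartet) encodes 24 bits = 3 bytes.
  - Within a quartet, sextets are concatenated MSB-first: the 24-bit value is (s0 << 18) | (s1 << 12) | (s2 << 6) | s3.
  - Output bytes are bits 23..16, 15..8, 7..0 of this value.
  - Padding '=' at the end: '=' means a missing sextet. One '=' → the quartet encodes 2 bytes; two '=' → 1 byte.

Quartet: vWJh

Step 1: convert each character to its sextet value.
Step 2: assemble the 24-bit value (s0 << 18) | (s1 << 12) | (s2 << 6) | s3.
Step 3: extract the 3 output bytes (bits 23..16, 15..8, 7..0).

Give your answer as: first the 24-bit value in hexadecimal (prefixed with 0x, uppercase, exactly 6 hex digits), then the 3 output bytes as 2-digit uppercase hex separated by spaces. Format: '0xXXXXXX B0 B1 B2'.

Answer: 0xBD6261 BD 62 61

Derivation:
Sextets: v=47, W=22, J=9, h=33
24-bit: (47<<18) | (22<<12) | (9<<6) | 33
      = 0xBC0000 | 0x016000 | 0x000240 | 0x000021
      = 0xBD6261
Bytes: (v>>16)&0xFF=BD, (v>>8)&0xFF=62, v&0xFF=61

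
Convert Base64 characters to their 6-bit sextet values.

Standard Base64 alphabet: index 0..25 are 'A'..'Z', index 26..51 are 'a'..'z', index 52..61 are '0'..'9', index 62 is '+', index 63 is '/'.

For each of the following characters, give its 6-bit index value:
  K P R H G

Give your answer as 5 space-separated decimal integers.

'K': A..Z range, ord('K') − ord('A') = 10
'P': A..Z range, ord('P') − ord('A') = 15
'R': A..Z range, ord('R') − ord('A') = 17
'H': A..Z range, ord('H') − ord('A') = 7
'G': A..Z range, ord('G') − ord('A') = 6

Answer: 10 15 17 7 6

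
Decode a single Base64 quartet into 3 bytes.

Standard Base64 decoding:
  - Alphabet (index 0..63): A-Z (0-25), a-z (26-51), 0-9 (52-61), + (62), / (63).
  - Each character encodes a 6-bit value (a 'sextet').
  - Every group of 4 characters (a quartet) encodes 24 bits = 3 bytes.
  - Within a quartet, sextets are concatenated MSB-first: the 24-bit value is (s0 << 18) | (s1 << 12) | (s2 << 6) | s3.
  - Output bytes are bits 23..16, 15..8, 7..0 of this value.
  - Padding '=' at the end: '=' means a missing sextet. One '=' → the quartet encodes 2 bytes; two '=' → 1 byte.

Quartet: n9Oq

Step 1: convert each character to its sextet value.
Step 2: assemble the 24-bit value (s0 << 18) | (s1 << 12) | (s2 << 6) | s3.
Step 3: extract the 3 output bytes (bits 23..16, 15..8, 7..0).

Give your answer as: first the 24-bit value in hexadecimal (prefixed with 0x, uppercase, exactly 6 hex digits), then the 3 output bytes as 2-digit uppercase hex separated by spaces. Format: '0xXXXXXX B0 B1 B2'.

Answer: 0x9FD3AA 9F D3 AA

Derivation:
Sextets: n=39, 9=61, O=14, q=42
24-bit: (39<<18) | (61<<12) | (14<<6) | 42
      = 0x9C0000 | 0x03D000 | 0x000380 | 0x00002A
      = 0x9FD3AA
Bytes: (v>>16)&0xFF=9F, (v>>8)&0xFF=D3, v&0xFF=AA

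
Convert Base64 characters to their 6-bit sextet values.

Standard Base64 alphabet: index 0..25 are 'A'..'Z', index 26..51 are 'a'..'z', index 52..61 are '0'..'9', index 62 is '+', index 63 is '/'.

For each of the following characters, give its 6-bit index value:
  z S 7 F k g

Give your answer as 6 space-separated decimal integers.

Answer: 51 18 59 5 36 32

Derivation:
'z': a..z range, 26 + ord('z') − ord('a') = 51
'S': A..Z range, ord('S') − ord('A') = 18
'7': 0..9 range, 52 + ord('7') − ord('0') = 59
'F': A..Z range, ord('F') − ord('A') = 5
'k': a..z range, 26 + ord('k') − ord('a') = 36
'g': a..z range, 26 + ord('g') − ord('a') = 32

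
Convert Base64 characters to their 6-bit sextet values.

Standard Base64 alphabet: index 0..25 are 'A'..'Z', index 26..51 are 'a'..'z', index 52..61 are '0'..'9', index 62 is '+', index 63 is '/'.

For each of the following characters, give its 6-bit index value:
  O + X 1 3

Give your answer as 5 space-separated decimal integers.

'O': A..Z range, ord('O') − ord('A') = 14
'+': index 62
'X': A..Z range, ord('X') − ord('A') = 23
'1': 0..9 range, 52 + ord('1') − ord('0') = 53
'3': 0..9 range, 52 + ord('3') − ord('0') = 55

Answer: 14 62 23 53 55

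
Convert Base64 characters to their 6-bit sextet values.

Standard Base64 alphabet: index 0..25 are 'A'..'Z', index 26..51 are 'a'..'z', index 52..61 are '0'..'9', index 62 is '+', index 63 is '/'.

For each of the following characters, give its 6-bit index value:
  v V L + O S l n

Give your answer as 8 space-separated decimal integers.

'v': a..z range, 26 + ord('v') − ord('a') = 47
'V': A..Z range, ord('V') − ord('A') = 21
'L': A..Z range, ord('L') − ord('A') = 11
'+': index 62
'O': A..Z range, ord('O') − ord('A') = 14
'S': A..Z range, ord('S') − ord('A') = 18
'l': a..z range, 26 + ord('l') − ord('a') = 37
'n': a..z range, 26 + ord('n') − ord('a') = 39

Answer: 47 21 11 62 14 18 37 39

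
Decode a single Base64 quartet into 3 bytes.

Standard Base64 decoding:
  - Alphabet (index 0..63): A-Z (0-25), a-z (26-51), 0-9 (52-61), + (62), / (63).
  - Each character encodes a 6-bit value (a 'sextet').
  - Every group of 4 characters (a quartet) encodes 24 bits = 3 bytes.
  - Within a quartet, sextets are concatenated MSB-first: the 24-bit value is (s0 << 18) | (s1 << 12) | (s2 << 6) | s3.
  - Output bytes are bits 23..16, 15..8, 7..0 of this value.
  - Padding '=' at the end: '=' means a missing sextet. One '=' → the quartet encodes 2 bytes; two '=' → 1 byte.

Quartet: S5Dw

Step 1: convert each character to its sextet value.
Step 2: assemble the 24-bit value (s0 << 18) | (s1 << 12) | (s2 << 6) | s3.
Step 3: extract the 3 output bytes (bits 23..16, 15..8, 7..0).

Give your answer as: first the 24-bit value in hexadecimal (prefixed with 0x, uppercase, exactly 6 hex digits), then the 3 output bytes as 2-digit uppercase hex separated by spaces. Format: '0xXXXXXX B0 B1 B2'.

Answer: 0x4B90F0 4B 90 F0

Derivation:
Sextets: S=18, 5=57, D=3, w=48
24-bit: (18<<18) | (57<<12) | (3<<6) | 48
      = 0x480000 | 0x039000 | 0x0000C0 | 0x000030
      = 0x4B90F0
Bytes: (v>>16)&0xFF=4B, (v>>8)&0xFF=90, v&0xFF=F0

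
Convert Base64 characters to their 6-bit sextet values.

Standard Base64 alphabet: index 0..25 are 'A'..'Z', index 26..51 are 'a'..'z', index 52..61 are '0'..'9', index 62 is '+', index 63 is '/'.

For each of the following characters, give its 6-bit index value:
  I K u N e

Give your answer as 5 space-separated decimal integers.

'I': A..Z range, ord('I') − ord('A') = 8
'K': A..Z range, ord('K') − ord('A') = 10
'u': a..z range, 26 + ord('u') − ord('a') = 46
'N': A..Z range, ord('N') − ord('A') = 13
'e': a..z range, 26 + ord('e') − ord('a') = 30

Answer: 8 10 46 13 30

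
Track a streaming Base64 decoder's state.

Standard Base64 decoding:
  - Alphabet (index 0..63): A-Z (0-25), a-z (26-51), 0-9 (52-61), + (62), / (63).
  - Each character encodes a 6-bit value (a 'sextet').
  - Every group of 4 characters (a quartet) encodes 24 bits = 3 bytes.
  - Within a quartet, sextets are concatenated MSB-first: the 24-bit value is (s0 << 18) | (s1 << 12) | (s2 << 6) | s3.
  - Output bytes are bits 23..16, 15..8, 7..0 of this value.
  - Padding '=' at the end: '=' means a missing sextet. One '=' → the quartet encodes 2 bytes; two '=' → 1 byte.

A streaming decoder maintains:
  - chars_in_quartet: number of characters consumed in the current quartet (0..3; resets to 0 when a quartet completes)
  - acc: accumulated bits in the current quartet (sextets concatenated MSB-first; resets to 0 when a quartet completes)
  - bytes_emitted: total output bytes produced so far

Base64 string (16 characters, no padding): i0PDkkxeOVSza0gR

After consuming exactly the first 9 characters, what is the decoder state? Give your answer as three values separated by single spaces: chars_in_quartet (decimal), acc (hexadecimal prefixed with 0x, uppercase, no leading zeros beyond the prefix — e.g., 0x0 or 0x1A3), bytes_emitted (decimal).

After char 0 ('i'=34): chars_in_quartet=1 acc=0x22 bytes_emitted=0
After char 1 ('0'=52): chars_in_quartet=2 acc=0x8B4 bytes_emitted=0
After char 2 ('P'=15): chars_in_quartet=3 acc=0x22D0F bytes_emitted=0
After char 3 ('D'=3): chars_in_quartet=4 acc=0x8B43C3 -> emit 8B 43 C3, reset; bytes_emitted=3
After char 4 ('k'=36): chars_in_quartet=1 acc=0x24 bytes_emitted=3
After char 5 ('k'=36): chars_in_quartet=2 acc=0x924 bytes_emitted=3
After char 6 ('x'=49): chars_in_quartet=3 acc=0x24931 bytes_emitted=3
After char 7 ('e'=30): chars_in_quartet=4 acc=0x924C5E -> emit 92 4C 5E, reset; bytes_emitted=6
After char 8 ('O'=14): chars_in_quartet=1 acc=0xE bytes_emitted=6

Answer: 1 0xE 6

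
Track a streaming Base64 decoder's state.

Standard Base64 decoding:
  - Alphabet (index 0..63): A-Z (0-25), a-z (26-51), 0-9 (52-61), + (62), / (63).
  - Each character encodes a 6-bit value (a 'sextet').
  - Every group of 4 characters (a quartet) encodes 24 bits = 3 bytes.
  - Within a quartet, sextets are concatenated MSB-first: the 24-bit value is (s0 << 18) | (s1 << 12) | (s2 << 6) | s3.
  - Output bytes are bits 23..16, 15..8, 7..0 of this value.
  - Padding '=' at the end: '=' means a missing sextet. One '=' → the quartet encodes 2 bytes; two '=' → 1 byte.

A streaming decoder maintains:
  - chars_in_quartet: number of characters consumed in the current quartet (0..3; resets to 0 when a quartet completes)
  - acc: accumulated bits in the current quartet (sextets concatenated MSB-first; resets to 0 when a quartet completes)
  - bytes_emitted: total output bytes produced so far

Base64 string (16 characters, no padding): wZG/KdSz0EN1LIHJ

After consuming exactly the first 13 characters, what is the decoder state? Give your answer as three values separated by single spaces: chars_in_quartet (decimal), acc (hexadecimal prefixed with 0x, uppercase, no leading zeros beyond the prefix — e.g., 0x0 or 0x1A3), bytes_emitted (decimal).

Answer: 1 0xB 9

Derivation:
After char 0 ('w'=48): chars_in_quartet=1 acc=0x30 bytes_emitted=0
After char 1 ('Z'=25): chars_in_quartet=2 acc=0xC19 bytes_emitted=0
After char 2 ('G'=6): chars_in_quartet=3 acc=0x30646 bytes_emitted=0
After char 3 ('/'=63): chars_in_quartet=4 acc=0xC191BF -> emit C1 91 BF, reset; bytes_emitted=3
After char 4 ('K'=10): chars_in_quartet=1 acc=0xA bytes_emitted=3
After char 5 ('d'=29): chars_in_quartet=2 acc=0x29D bytes_emitted=3
After char 6 ('S'=18): chars_in_quartet=3 acc=0xA752 bytes_emitted=3
After char 7 ('z'=51): chars_in_quartet=4 acc=0x29D4B3 -> emit 29 D4 B3, reset; bytes_emitted=6
After char 8 ('0'=52): chars_in_quartet=1 acc=0x34 bytes_emitted=6
After char 9 ('E'=4): chars_in_quartet=2 acc=0xD04 bytes_emitted=6
After char 10 ('N'=13): chars_in_quartet=3 acc=0x3410D bytes_emitted=6
After char 11 ('1'=53): chars_in_quartet=4 acc=0xD04375 -> emit D0 43 75, reset; bytes_emitted=9
After char 12 ('L'=11): chars_in_quartet=1 acc=0xB bytes_emitted=9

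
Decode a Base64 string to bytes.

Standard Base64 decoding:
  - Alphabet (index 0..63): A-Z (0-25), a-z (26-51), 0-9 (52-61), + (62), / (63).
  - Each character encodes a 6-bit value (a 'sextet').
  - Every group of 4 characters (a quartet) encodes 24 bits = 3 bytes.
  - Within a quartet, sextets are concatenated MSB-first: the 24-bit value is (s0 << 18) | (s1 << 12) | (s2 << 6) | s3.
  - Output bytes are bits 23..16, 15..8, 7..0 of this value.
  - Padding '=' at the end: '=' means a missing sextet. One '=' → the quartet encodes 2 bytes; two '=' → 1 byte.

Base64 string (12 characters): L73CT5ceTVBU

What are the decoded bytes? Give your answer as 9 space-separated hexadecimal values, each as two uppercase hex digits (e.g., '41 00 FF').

After char 0 ('L'=11): chars_in_quartet=1 acc=0xB bytes_emitted=0
After char 1 ('7'=59): chars_in_quartet=2 acc=0x2FB bytes_emitted=0
After char 2 ('3'=55): chars_in_quartet=3 acc=0xBEF7 bytes_emitted=0
After char 3 ('C'=2): chars_in_quartet=4 acc=0x2FBDC2 -> emit 2F BD C2, reset; bytes_emitted=3
After char 4 ('T'=19): chars_in_quartet=1 acc=0x13 bytes_emitted=3
After char 5 ('5'=57): chars_in_quartet=2 acc=0x4F9 bytes_emitted=3
After char 6 ('c'=28): chars_in_quartet=3 acc=0x13E5C bytes_emitted=3
After char 7 ('e'=30): chars_in_quartet=4 acc=0x4F971E -> emit 4F 97 1E, reset; bytes_emitted=6
After char 8 ('T'=19): chars_in_quartet=1 acc=0x13 bytes_emitted=6
After char 9 ('V'=21): chars_in_quartet=2 acc=0x4D5 bytes_emitted=6
After char 10 ('B'=1): chars_in_quartet=3 acc=0x13541 bytes_emitted=6
After char 11 ('U'=20): chars_in_quartet=4 acc=0x4D5054 -> emit 4D 50 54, reset; bytes_emitted=9

Answer: 2F BD C2 4F 97 1E 4D 50 54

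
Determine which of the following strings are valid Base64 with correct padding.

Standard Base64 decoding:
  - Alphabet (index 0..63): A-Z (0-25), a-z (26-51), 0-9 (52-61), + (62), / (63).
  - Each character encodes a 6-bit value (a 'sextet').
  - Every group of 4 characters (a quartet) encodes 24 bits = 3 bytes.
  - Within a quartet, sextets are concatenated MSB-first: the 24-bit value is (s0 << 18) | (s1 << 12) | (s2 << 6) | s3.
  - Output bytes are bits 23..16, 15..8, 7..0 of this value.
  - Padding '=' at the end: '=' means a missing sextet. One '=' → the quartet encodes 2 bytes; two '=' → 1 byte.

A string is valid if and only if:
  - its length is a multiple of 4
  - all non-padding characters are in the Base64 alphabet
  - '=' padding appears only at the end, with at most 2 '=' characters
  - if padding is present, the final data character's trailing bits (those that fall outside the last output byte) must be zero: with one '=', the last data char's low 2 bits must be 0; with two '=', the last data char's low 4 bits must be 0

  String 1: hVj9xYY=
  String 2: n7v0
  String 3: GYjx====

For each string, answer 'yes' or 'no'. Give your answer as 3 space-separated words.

Answer: yes yes no

Derivation:
String 1: 'hVj9xYY=' → valid
String 2: 'n7v0' → valid
String 3: 'GYjx====' → invalid (4 pad chars (max 2))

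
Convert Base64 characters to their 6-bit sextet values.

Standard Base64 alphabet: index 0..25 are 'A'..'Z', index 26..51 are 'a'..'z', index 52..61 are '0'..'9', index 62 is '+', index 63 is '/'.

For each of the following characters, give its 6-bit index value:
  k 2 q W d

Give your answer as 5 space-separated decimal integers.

'k': a..z range, 26 + ord('k') − ord('a') = 36
'2': 0..9 range, 52 + ord('2') − ord('0') = 54
'q': a..z range, 26 + ord('q') − ord('a') = 42
'W': A..Z range, ord('W') − ord('A') = 22
'd': a..z range, 26 + ord('d') − ord('a') = 29

Answer: 36 54 42 22 29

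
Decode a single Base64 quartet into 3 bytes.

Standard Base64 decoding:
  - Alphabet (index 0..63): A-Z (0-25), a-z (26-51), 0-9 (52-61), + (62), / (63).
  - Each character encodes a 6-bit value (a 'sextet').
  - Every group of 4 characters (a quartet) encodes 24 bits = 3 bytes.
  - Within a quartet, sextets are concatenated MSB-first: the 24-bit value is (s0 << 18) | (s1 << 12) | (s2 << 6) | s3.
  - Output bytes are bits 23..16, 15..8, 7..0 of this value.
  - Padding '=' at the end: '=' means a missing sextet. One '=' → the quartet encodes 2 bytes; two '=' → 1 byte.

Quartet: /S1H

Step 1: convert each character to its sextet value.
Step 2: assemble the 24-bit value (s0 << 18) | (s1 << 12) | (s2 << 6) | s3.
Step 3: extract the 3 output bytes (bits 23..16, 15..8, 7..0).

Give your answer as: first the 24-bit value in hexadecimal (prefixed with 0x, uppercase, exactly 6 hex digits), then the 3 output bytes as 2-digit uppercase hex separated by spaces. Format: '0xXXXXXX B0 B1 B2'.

Sextets: /=63, S=18, 1=53, H=7
24-bit: (63<<18) | (18<<12) | (53<<6) | 7
      = 0xFC0000 | 0x012000 | 0x000D40 | 0x000007
      = 0xFD2D47
Bytes: (v>>16)&0xFF=FD, (v>>8)&0xFF=2D, v&0xFF=47

Answer: 0xFD2D47 FD 2D 47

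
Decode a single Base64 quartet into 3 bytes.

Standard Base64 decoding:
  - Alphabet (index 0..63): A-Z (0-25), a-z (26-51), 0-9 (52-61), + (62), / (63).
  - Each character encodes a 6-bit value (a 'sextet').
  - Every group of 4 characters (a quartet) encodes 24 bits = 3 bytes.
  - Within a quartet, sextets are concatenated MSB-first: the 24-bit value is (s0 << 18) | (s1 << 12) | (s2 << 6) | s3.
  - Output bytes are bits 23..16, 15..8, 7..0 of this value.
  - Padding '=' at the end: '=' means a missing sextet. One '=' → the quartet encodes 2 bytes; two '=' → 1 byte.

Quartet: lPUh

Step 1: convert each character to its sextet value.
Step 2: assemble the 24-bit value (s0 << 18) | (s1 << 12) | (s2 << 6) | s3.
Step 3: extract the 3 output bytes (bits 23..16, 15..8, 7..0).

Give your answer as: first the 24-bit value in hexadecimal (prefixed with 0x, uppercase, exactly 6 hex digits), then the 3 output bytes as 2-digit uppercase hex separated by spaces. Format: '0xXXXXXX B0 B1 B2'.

Sextets: l=37, P=15, U=20, h=33
24-bit: (37<<18) | (15<<12) | (20<<6) | 33
      = 0x940000 | 0x00F000 | 0x000500 | 0x000021
      = 0x94F521
Bytes: (v>>16)&0xFF=94, (v>>8)&0xFF=F5, v&0xFF=21

Answer: 0x94F521 94 F5 21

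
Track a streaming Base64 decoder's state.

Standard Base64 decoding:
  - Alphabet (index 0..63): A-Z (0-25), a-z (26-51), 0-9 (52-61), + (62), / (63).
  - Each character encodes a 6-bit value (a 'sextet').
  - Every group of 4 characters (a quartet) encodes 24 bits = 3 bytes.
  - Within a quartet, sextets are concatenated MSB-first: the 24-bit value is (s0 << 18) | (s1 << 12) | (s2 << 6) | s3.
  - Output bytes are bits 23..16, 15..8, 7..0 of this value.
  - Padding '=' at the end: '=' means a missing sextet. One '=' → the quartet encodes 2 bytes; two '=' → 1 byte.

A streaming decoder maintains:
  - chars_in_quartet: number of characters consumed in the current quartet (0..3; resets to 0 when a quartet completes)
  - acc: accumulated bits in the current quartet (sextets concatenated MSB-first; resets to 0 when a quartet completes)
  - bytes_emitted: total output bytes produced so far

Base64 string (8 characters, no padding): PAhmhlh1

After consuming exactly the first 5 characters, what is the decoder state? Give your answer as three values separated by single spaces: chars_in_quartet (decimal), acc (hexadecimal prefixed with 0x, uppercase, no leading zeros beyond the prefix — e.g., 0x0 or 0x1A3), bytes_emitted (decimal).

After char 0 ('P'=15): chars_in_quartet=1 acc=0xF bytes_emitted=0
After char 1 ('A'=0): chars_in_quartet=2 acc=0x3C0 bytes_emitted=0
After char 2 ('h'=33): chars_in_quartet=3 acc=0xF021 bytes_emitted=0
After char 3 ('m'=38): chars_in_quartet=4 acc=0x3C0866 -> emit 3C 08 66, reset; bytes_emitted=3
After char 4 ('h'=33): chars_in_quartet=1 acc=0x21 bytes_emitted=3

Answer: 1 0x21 3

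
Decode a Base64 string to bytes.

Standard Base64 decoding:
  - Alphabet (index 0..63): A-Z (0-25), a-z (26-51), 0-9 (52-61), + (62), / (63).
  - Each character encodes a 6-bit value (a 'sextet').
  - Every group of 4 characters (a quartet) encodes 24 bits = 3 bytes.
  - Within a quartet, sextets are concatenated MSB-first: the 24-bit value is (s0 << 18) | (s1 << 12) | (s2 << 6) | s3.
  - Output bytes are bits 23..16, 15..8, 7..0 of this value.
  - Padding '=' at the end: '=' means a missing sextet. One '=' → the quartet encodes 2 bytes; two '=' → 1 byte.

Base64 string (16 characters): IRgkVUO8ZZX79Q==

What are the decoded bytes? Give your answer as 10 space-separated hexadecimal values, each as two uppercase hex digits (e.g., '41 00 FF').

After char 0 ('I'=8): chars_in_quartet=1 acc=0x8 bytes_emitted=0
After char 1 ('R'=17): chars_in_quartet=2 acc=0x211 bytes_emitted=0
After char 2 ('g'=32): chars_in_quartet=3 acc=0x8460 bytes_emitted=0
After char 3 ('k'=36): chars_in_quartet=4 acc=0x211824 -> emit 21 18 24, reset; bytes_emitted=3
After char 4 ('V'=21): chars_in_quartet=1 acc=0x15 bytes_emitted=3
After char 5 ('U'=20): chars_in_quartet=2 acc=0x554 bytes_emitted=3
After char 6 ('O'=14): chars_in_quartet=3 acc=0x1550E bytes_emitted=3
After char 7 ('8'=60): chars_in_quartet=4 acc=0x5543BC -> emit 55 43 BC, reset; bytes_emitted=6
After char 8 ('Z'=25): chars_in_quartet=1 acc=0x19 bytes_emitted=6
After char 9 ('Z'=25): chars_in_quartet=2 acc=0x659 bytes_emitted=6
After char 10 ('X'=23): chars_in_quartet=3 acc=0x19657 bytes_emitted=6
After char 11 ('7'=59): chars_in_quartet=4 acc=0x6595FB -> emit 65 95 FB, reset; bytes_emitted=9
After char 12 ('9'=61): chars_in_quartet=1 acc=0x3D bytes_emitted=9
After char 13 ('Q'=16): chars_in_quartet=2 acc=0xF50 bytes_emitted=9
Padding '==': partial quartet acc=0xF50 -> emit F5; bytes_emitted=10

Answer: 21 18 24 55 43 BC 65 95 FB F5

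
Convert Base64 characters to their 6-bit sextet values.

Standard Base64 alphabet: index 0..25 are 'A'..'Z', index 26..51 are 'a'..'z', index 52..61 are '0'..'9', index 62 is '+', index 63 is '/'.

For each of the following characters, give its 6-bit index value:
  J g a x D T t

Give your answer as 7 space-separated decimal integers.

Answer: 9 32 26 49 3 19 45

Derivation:
'J': A..Z range, ord('J') − ord('A') = 9
'g': a..z range, 26 + ord('g') − ord('a') = 32
'a': a..z range, 26 + ord('a') − ord('a') = 26
'x': a..z range, 26 + ord('x') − ord('a') = 49
'D': A..Z range, ord('D') − ord('A') = 3
'T': A..Z range, ord('T') − ord('A') = 19
't': a..z range, 26 + ord('t') − ord('a') = 45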